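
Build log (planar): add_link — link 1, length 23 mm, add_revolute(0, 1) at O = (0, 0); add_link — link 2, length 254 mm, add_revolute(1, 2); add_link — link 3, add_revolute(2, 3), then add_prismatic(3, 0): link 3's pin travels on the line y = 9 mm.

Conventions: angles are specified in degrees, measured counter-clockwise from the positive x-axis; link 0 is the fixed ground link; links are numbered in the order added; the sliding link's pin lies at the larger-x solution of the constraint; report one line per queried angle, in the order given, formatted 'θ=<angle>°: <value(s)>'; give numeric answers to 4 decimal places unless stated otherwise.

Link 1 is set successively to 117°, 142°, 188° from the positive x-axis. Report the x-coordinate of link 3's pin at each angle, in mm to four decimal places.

geometry: r = 23 mm, L = 254 mm, e = 9 mm
θ=117°: crank pin P = (r cos θ, r sin θ) = (-10.441781, 20.493150)
θ=117°: h = r sin θ − e = 20.493150 − 9 = 11.493150
θ=117°: x = r cos θ + √(L² − h²) = -10.441781 + 253.739842 = 243.298061
θ=142°: crank pin P = (r cos θ, r sin θ) = (-18.124247, 14.160214)
θ=142°: h = r sin θ − e = 14.160214 − 9 = 5.160214
θ=142°: x = r cos θ + √(L² − h²) = -18.124247 + 253.947578 = 235.823330
θ=188°: crank pin P = (r cos θ, r sin θ) = (-22.776166, -3.200981)
θ=188°: h = r sin θ − e = -3.200981 − 9 = -12.200981
θ=188°: x = r cos θ + √(L² − h²) = -22.776166 + 253.706792 = 230.930626

θ=117°: 243.2981
θ=142°: 235.8233
θ=188°: 230.9306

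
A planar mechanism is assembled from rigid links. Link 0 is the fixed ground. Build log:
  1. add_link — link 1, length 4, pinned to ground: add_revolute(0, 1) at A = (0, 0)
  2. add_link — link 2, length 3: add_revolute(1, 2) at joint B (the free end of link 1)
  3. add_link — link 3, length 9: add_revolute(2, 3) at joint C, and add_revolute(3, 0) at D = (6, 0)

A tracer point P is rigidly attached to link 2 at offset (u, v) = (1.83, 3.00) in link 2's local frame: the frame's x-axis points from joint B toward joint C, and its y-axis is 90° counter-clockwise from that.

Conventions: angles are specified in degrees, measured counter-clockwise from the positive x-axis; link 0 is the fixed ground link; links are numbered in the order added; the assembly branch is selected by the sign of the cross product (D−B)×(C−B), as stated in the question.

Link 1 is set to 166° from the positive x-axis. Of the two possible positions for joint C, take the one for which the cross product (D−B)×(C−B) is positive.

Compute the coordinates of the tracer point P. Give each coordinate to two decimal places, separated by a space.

A=(0,0), D=(6.00,0)
B = A + 4.00·(cos166°, sin166°) = (-3.8812, 0.9677)
|BD| = 9.9285
circle(B,3.00) ∩ circle(D,9.00): a=1.3383, h=2.6850
  candidates: C₊=(-2.2876,3.5094) cross=26.657; C₋=(-2.8110,-1.8349) cross=-26.657
  branch + wants cross > 0 → take C=(-2.2876,3.5094) (cross=26.657)
ex = (C−B)/|BC| = (0.5312,0.8472); ey = (-0.8472,0.5312)
P = B + 1.83·ex + 3.00·ey = (-5.4508,4.1118)

-5.45 4.11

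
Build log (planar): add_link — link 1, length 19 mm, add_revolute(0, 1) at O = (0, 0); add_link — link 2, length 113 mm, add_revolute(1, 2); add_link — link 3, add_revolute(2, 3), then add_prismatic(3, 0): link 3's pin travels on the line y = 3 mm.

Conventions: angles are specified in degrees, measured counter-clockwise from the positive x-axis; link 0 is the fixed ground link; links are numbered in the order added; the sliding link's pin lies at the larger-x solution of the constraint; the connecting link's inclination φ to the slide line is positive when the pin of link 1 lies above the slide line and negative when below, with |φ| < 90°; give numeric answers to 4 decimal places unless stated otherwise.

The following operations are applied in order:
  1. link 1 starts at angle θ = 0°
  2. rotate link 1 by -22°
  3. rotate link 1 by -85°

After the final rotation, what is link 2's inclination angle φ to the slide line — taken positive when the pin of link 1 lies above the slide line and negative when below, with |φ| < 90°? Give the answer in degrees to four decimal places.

geometry: r = 19 mm, L = 113 mm, e = 3 mm; θ starts at 0°
rotate link 1 by -22°: θ ← 0° -22° = -22°
rotate link 1 by -85°: θ ← -22° -85° = -107°
h = r sin θ − e = -18.169790 − 3 = -21.169790
sin φ = h / L = -21.169790 / 113 = -0.18734328
φ = arcsin(-0.18734328) = -10.797781°

-10.7978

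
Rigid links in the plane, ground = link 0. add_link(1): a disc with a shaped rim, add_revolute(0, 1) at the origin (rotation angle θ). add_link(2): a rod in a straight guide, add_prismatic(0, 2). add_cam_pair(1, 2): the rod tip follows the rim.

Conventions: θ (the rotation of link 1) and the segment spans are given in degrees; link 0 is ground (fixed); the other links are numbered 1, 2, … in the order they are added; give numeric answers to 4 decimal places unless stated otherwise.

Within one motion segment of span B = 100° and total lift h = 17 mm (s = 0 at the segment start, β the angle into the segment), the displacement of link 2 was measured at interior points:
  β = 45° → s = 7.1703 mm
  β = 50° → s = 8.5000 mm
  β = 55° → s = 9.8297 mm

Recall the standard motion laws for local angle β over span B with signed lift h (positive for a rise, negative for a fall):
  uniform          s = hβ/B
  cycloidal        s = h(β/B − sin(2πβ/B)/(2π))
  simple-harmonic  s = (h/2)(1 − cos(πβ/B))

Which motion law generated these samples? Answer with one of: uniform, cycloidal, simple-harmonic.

candidates at β/B = r: uniform s = h·r (linear in β); cycloidal s = h·(r − sin(2πr)/(2π)); simple-harmonic s = (h/2)(1 − cos(πr))
β=45°: printed 7.1703 | uniform 7.6500, cycloidal 6.8139, simple-harmonic 7.1703
β=50°: printed 8.5000 | uniform 8.5000, cycloidal 8.5000, simple-harmonic 8.5000
β=55°: printed 9.8297 | uniform 9.3500, cycloidal 10.1861, simple-harmonic 9.8297
only one law matches every sample → simple-harmonic

simple-harmonic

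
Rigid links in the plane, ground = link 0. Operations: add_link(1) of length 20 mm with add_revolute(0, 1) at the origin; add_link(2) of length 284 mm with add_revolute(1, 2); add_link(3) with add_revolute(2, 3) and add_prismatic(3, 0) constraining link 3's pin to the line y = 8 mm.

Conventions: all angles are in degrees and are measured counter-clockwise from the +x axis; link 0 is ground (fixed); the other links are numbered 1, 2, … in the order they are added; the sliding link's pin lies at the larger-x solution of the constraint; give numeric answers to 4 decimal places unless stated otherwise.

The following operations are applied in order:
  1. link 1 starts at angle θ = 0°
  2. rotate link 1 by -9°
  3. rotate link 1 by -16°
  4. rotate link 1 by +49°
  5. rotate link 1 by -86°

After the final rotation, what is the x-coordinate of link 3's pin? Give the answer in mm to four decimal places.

geometry: r = 20 mm, L = 284 mm, e = 8 mm; θ starts at 0°
rotate link 1 by -9°: θ ← 0° -9° = -9°
rotate link 1 by -16°: θ ← -9° -16° = -25°
rotate link 1 by +49°: θ ← -25° +49° = 24°
rotate link 1 by -86°: θ ← 24° -86° = -62°
crank pin P = (r cos θ, r sin θ) = (9.389431, -17.658952)
h = r sin θ − e = -17.658952 − 8 = -25.658952
x = r cos θ + √(L² − h²) = 9.389431 + 282.838502 = 292.227933

292.2279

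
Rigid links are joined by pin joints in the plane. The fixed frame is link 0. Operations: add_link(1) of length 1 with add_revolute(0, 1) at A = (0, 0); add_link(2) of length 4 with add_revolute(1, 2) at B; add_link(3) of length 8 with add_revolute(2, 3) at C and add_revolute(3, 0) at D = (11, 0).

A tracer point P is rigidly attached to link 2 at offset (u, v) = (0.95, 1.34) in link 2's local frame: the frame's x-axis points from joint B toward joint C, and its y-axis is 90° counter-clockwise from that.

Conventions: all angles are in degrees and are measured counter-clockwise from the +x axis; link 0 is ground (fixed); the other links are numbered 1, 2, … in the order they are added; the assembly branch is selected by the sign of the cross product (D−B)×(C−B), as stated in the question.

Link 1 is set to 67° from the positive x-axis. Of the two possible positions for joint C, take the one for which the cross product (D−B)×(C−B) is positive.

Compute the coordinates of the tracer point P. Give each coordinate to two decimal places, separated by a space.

A=(0,0), D=(11.00,0)
B = A + 1.00·(cos67°, sin67°) = (0.3907, 0.9205)
|BD| = 10.6491
circle(B,4.00) ∩ circle(D,8.00): a=3.0709, h=2.5632
  candidates: C₊=(3.6717,3.2086) cross=27.296; C₋=(3.2285,-1.8985) cross=-27.296
  branch + wants cross > 0 → take C=(3.6717,3.2086) (cross=27.296)
ex = (C−B)/|BC| = (0.8202,0.5720); ey = (-0.5720,0.8202)
P = B + 0.95·ex + 1.34·ey = (0.4034,2.5630)

0.40 2.56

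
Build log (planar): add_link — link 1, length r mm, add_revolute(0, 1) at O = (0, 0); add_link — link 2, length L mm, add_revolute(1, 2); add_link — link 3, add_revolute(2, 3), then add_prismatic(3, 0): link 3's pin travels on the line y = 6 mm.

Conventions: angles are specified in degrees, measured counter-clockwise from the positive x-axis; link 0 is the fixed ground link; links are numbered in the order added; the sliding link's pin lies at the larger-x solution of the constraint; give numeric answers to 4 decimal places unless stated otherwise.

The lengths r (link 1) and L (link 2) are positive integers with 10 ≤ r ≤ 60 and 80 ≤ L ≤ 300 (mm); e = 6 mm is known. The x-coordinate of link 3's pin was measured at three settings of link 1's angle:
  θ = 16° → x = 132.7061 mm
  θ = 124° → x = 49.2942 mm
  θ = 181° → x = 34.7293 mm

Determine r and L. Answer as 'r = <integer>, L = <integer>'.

constraint per measurement: (x − r cos θ)² + (r sin θ − e)² = L²
subtracting the θ₁ and θ₂ equations cancels the r² and L² terms:
r = (x₁² − x₂²) / (2[(x₁cos θ₁ + e sin θ₁) − (x₂cos θ₂ + e sin θ₂)]) = 50.0000 → r = 50
L² = (x₁ − r cos θ₁)² + (r sin θ₁ − e)² = 7224.9975 → L = 85.0000 → L = 85
check at θ₃=181°: x = 34.7293 (printed 34.7293) ✓

r = 50, L = 85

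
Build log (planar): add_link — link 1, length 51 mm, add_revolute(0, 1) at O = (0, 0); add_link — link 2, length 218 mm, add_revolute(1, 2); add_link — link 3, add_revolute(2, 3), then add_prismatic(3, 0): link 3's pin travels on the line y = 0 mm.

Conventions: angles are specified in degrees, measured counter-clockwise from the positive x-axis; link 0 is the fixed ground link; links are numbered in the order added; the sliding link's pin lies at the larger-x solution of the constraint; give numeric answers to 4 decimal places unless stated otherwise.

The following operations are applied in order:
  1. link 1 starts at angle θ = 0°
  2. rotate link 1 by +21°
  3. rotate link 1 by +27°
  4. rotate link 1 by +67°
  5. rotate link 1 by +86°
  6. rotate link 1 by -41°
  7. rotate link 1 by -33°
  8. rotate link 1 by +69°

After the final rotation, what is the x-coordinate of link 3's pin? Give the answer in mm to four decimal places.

geometry: r = 51 mm, L = 218 mm, e = 0 mm; θ starts at 0°
rotate link 1 by +21°: θ ← 0° +21° = 21°
rotate link 1 by +27°: θ ← 21° +27° = 48°
rotate link 1 by +67°: θ ← 48° +67° = 115°
rotate link 1 by +86°: θ ← 115° +86° = 201°
rotate link 1 by -41°: θ ← 201° -41° = 160°
rotate link 1 by -33°: θ ← 160° -33° = 127°
rotate link 1 by +69°: θ ← 127° +69° = 196°
crank pin P = (r cos θ, r sin θ) = (-49.024346, -14.057505)
h = r sin θ − e = -14.057505 − 0 = -14.057505
x = r cos θ + √(L² − h²) = -49.024346 + 217.546286 = 168.521939

168.5219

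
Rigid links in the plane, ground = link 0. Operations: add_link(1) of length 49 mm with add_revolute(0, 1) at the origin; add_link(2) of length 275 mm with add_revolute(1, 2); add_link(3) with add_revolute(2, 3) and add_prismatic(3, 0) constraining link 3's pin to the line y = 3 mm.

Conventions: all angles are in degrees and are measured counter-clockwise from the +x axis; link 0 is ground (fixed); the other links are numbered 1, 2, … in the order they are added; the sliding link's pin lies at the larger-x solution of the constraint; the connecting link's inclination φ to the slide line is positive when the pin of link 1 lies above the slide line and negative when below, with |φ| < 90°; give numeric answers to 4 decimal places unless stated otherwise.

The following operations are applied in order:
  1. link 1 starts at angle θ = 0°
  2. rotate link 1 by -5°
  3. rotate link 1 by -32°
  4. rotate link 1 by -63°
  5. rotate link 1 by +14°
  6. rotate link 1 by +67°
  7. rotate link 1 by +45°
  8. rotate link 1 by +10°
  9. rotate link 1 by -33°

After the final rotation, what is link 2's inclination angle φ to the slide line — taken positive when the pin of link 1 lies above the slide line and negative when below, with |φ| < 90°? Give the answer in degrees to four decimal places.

geometry: r = 49 mm, L = 275 mm, e = 3 mm; θ starts at 0°
rotate link 1 by -5°: θ ← 0° -5° = -5°
rotate link 1 by -32°: θ ← -5° -32° = -37°
rotate link 1 by -63°: θ ← -37° -63° = -100°
rotate link 1 by +14°: θ ← -100° +14° = -86°
rotate link 1 by +67°: θ ← -86° +67° = -19°
rotate link 1 by +45°: θ ← -19° +45° = 26°
rotate link 1 by +10°: θ ← 26° +10° = 36°
rotate link 1 by -33°: θ ← 36° -33° = 3°
h = r sin θ − e = 2.564462 − 3 = -0.435538
sin φ = h / L = -0.435538 / 275 = -0.00158378
φ = arcsin(-0.00158378) = -0.090744°

-0.0907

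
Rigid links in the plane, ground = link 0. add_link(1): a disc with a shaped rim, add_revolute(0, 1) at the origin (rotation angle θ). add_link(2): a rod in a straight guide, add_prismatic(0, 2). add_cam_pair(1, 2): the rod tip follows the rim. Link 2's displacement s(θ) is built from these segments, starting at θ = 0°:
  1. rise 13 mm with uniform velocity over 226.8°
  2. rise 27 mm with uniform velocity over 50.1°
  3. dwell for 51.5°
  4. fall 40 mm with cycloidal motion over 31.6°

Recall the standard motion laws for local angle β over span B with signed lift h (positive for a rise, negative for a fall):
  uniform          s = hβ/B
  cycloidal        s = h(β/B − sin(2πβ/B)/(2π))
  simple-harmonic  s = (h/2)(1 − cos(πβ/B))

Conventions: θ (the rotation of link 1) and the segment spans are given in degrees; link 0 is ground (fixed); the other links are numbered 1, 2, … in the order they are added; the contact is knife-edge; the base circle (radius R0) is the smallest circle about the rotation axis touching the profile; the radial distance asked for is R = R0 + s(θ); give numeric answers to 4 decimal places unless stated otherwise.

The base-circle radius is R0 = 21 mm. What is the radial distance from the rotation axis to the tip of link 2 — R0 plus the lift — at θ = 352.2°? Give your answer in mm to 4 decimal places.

segment 1 (0° to 226.8°, uniform, h = 13) is passed completely: s = 0.0000 + (13) = 13.0000
segment 2 (226.8° to 276.9°, uniform, h = 27) is passed completely: s = 13.0000 + (27) = 40.0000
segment 3 (276.9° to 328.4°, dwell): s unchanged at 40.0000
θ = 352.2° falls in segment 4 (328.4° to 360°, cycloidal, h = -40): β = 352.2 − 328.4 = 23.8°, B = 31.6°; Δs = -40·(0.7532 − sin(2π·0.7532)/(2π)) = -36.4915; s = 40.0000 − 36.4915 = 3.5085
R = R0 + s = 21 + 3.5085 = 24.5085

24.5085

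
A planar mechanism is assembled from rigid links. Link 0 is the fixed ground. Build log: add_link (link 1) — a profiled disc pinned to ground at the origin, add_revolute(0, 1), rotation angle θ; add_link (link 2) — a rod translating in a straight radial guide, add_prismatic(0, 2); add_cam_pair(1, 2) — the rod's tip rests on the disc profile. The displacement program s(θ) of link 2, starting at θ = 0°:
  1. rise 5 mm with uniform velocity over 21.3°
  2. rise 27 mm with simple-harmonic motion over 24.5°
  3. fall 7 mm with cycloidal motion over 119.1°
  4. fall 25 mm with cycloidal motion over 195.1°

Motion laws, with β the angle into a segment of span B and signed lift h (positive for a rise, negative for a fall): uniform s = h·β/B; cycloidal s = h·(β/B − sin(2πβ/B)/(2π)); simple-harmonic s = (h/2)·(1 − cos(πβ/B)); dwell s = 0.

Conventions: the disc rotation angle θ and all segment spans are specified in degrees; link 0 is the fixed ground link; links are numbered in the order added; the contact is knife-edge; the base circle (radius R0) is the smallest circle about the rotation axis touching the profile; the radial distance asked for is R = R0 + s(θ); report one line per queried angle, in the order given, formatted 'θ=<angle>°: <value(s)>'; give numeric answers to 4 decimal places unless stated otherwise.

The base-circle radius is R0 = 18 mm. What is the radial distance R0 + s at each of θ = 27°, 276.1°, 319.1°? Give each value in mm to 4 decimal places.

seg 1 [0°–21.3°] uniform, h=5: full span → s += 5 → s = 5.0000
seg 2 [21.3°–45.8°] simple-harmonic, h=27: θ=27° here. β=5.7, B=24.5. 27/2·(1 − cos(π·0.2327)) = 3.4483 → s = 8.4483
seg 2 [21.3°–45.8°] simple-harmonic, h=27: full span → s += 27 → s = 32.0000
seg 3 [45.8°–164.9°] cycloidal, h=-7: full span → s += -7 → s = 25.0000
seg 4 [164.9°–360°] cycloidal, h=-25: θ=276.1° here. β=111.2, B=195.1. -25·(0.5700 − sin(2π·0.5700)/(2π)) = -15.9424 → s = 9.0576
seg 4 [164.9°–360°] cycloidal, h=-25: θ=319.1° here. β=154.2, B=195.1. -25·(0.7904 − sin(2π·0.7904)/(2π)) = -23.6107 → s = 1.3893
θ=27°: R = R0 + s = 18 + 8.4483 = 26.4483
θ=276.1°: R = R0 + s = 18 + 9.0576 = 27.0576
θ=319.1°: R = R0 + s = 18 + 1.3893 = 19.3893

θ=27°: 26.4483
θ=276.1°: 27.0576
θ=319.1°: 19.3893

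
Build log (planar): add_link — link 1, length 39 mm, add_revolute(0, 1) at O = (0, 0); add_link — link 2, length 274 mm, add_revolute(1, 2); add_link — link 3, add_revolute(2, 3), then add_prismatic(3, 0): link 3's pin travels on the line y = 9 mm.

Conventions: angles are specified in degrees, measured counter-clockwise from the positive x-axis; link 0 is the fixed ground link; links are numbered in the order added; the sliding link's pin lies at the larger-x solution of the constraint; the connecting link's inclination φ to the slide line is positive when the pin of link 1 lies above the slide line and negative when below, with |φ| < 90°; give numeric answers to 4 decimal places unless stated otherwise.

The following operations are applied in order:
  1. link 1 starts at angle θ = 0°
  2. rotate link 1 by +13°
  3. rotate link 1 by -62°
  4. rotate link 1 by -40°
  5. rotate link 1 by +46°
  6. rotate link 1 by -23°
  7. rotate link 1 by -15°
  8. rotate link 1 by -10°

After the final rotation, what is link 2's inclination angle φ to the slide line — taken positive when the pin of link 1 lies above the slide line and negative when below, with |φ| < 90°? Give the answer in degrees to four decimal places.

geometry: r = 39 mm, L = 274 mm, e = 9 mm; θ starts at 0°
rotate link 1 by +13°: θ ← 0° +13° = 13°
rotate link 1 by -62°: θ ← 13° -62° = -49°
rotate link 1 by -40°: θ ← -49° -40° = -89°
rotate link 1 by +46°: θ ← -89° +46° = -43°
rotate link 1 by -23°: θ ← -43° -23° = -66°
rotate link 1 by -15°: θ ← -66° -15° = -81°
rotate link 1 by -10°: θ ← -81° -10° = -91°
h = r sin θ − e = -38.994060 − 9 = -47.994060
sin φ = h / L = -47.994060 / 274 = -0.17516080
φ = arcsin(-0.17516080) = -10.088016°

-10.0880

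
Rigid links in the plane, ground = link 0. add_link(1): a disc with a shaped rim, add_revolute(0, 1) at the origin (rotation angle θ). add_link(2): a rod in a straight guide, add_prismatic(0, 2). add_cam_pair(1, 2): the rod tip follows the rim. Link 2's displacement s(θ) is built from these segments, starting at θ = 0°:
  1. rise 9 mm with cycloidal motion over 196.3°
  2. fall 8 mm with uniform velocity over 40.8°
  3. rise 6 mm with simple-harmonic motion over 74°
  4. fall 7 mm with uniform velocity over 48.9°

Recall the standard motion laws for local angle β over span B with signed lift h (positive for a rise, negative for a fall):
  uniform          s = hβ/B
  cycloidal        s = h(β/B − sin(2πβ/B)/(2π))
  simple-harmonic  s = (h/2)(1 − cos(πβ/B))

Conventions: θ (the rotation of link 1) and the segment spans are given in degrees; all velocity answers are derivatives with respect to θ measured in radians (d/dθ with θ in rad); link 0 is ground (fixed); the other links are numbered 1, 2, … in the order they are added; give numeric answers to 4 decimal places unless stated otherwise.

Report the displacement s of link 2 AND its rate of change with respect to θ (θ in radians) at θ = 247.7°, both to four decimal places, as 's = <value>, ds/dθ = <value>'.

segment 1 (0° to 196.3°, cycloidal, h = 9) is passed completely: s = 0.0000 + (9) = 9.0000
segment 2 (196.3° to 237.1°, uniform, h = -8) is passed completely: s = 9.0000 + (-8) = 1.0000
θ = 247.7° falls in segment 3 (237.1° to 311.1°, simple-harmonic, h = 6): β = 247.7 − 237.1 = 10.6°, B = 74°; Δs = 6/2·(1 − cos(π·0.1432)) = 0.2987; s = 1.0000 + 0.2987 = 1.2987
velocity in seg [237.1°–311.1°] (simple-harmonic), θ in radians: β = 10.6° = 0.1850 rad, B = 74° = 1.2915 rad; ds/dθ = (πh/(2B)) sin(πβ/B) = (π·6/(2·1.2915)) sin(π·0.1432) = 3.174151 mm/rad

s = 1.2987, ds/dθ = 3.1742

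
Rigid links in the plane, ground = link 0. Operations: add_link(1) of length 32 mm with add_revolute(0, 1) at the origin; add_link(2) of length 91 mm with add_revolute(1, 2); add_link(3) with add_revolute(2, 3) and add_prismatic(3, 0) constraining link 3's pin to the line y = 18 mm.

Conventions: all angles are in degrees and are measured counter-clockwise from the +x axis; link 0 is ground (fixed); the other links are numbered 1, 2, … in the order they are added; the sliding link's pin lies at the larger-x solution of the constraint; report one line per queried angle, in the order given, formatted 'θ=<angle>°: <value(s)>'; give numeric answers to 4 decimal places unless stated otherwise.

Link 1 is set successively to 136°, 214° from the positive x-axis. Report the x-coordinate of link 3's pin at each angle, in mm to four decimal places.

geometry: r = 32 mm, L = 91 mm, e = 18 mm
θ=136°: crank pin P = (r cos θ, r sin θ) = (-23.018874, 22.229068)
θ=136°: h = r sin θ − e = 22.229068 − 18 = 4.229068
θ=136°: x = r cos θ + √(L² − h²) = -23.018874 + 90.901678 = 67.882804
θ=214°: crank pin P = (r cos θ, r sin θ) = (-26.529202, -17.894173)
θ=214°: h = r sin θ − e = -17.894173 − 18 = -35.894173
θ=214°: x = r cos θ + √(L² − h²) = -26.529202 + 83.621817 = 57.092615

θ=136°: 67.8828
θ=214°: 57.0926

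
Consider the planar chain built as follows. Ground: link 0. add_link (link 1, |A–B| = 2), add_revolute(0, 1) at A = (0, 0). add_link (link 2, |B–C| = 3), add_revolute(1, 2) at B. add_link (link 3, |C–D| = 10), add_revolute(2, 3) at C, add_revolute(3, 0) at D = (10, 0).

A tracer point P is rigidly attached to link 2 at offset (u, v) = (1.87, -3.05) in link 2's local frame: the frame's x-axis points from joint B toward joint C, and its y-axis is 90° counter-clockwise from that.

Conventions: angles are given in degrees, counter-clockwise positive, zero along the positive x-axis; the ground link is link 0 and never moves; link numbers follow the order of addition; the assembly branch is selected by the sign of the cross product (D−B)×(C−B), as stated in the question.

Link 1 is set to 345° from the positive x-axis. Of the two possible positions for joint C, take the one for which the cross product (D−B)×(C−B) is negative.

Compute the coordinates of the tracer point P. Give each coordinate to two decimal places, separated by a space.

A=(0,0), D=(10.00,0)
B = A + 2.00·(cos345°, sin345°) = (1.9319, -0.5176)
|BD| = 8.0847
circle(B,3.00) ∩ circle(D,10.00): a=-1.5855, h=2.5468
  candidates: C₊=(0.1865,1.9224) cross=20.590; C₋=(0.5126,-3.1607) cross=-20.590
  branch - wants cross < 0 → take C=(0.5126,-3.1607) (cross=-20.590)
ex = (C−B)/|BC| = (-0.4731,-0.8810); ey = (0.8810,-0.4731)
P = B + 1.87·ex + -3.05·ey = (-1.6399,-0.7223)

-1.64 -0.72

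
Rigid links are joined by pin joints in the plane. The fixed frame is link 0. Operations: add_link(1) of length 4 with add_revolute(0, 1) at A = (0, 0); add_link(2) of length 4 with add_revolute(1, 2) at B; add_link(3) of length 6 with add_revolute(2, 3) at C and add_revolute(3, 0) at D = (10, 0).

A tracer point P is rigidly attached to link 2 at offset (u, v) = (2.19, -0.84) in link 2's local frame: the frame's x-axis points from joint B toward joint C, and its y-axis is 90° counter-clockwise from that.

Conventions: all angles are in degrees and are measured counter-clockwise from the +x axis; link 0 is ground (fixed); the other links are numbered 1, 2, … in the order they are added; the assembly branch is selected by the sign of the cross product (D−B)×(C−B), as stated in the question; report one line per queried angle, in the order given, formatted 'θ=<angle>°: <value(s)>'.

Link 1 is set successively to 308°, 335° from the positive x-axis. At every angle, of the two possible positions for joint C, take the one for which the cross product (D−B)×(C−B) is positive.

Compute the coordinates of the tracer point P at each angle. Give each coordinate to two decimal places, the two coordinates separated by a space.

A=(0,0), D=(10.00,0)
θ=308°: B = A + 4.00·(cos308°, sin308°) = (2.4626, -3.1520)
θ=308°: |BD| = 8.1699
θ=308°: circle(B,4.00) ∩ circle(D,6.00): a=2.8609, h=2.7955
θ=308°:   candidates: C₊=(4.0235,0.5308) cross=22.839; C₋=(6.1806,-4.6274) cross=-22.839
θ=308°:   branch + wants cross > 0 → take C=(4.0235,0.5308) (cross=22.839)
θ=308°: ex = (C−B)/|BC| = (0.3902,0.9207); ey = (-0.9207,0.3902)
θ=308°: P = B + 2.19·ex + -0.84·ey = (4.0906,-1.4634)
θ=335°: B = A + 4.00·(cos335°, sin335°) = (3.6252, -1.6905)
θ=335°: |BD| = 6.5951
θ=335°: circle(B,4.00) ∩ circle(D,6.00): a=1.7813, h=3.5815
θ=335°:   candidates: C₊=(4.4290,2.2279) cross=23.620; C₋=(6.2650,-4.6957) cross=-23.620
θ=335°:   branch + wants cross > 0 → take C=(4.4290,2.2279) (cross=23.620)
θ=335°: ex = (C−B)/|BC| = (0.2009,0.9796); ey = (-0.9796,0.2009)
θ=335°: P = B + 2.19·ex + -0.84·ey = (4.8882,0.2861)

θ=308°: 4.09 -1.46
θ=335°: 4.89 0.29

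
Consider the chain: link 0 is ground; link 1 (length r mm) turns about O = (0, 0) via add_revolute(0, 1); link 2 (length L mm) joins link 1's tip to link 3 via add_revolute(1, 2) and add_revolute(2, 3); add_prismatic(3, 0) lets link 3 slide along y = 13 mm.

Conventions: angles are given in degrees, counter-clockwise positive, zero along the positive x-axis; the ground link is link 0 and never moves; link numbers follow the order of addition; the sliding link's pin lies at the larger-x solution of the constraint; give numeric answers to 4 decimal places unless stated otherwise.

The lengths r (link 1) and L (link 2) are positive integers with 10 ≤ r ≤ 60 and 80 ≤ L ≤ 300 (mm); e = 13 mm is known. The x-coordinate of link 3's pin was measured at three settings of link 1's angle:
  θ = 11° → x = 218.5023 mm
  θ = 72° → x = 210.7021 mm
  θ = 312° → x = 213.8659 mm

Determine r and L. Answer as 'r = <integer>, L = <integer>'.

constraint per measurement: (x − r cos θ)² + (r sin θ − e)² = L²
subtracting the θ₁ and θ₂ equations cancels the r² and L² terms:
r = (x₁² − x₂²) / (2[(x₁cos θ₁ + e sin θ₁) − (x₂cos θ₂ + e sin θ₂)]) = 12.0001 → r = 12
L² = (x₁ − r cos θ₁)² + (r sin θ₁ − e)² = 42849.0156 → L = 207.0000 → L = 207
check at θ₃=312°: x = 213.8659 (printed 213.8659) ✓

r = 12, L = 207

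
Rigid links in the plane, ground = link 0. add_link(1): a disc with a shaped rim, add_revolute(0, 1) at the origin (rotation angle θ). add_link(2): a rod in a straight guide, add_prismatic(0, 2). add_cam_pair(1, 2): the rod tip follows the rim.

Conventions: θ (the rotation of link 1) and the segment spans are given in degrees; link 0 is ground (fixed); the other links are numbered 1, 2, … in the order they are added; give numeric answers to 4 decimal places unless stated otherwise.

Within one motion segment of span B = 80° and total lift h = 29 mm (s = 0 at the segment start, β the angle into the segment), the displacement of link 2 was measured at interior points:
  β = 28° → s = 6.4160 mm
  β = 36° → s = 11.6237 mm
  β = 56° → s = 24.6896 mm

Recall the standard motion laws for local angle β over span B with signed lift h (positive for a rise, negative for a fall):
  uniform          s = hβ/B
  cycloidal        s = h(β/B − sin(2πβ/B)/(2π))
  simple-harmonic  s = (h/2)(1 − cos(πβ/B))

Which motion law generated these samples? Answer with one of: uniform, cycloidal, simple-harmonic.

candidates at β/B = r: uniform s = h·r (linear in β); cycloidal s = h·(r − sin(2πr)/(2π)); simple-harmonic s = (h/2)(1 − cos(πr))
β=28°: printed 6.4160 | uniform 10.1500, cycloidal 6.4160, simple-harmonic 7.9171
β=36°: printed 11.6237 | uniform 13.0500, cycloidal 11.6237, simple-harmonic 12.2317
β=56°: printed 24.6896 | uniform 20.3000, cycloidal 24.6896, simple-harmonic 23.0229
only one law matches every sample → cycloidal

cycloidal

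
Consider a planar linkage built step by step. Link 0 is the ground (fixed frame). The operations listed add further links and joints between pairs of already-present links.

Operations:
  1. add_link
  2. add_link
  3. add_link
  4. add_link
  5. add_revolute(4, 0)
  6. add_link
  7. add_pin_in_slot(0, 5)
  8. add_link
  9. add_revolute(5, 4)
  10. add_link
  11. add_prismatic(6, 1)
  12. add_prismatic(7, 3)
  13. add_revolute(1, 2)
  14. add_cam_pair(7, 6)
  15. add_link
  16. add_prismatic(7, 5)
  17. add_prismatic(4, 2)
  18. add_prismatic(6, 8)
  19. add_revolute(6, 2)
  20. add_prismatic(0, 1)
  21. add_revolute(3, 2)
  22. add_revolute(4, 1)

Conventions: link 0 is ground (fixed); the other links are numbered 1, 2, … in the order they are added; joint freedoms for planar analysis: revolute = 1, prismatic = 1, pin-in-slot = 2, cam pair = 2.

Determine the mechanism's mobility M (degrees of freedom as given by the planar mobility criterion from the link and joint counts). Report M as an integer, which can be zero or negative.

L=1 J1=0 J2=0
add link → L=2 J1=0 J2=0
add link → L=3 J1=0 J2=0
add link → L=4 J1=0 J2=0
add link → L=5 J1=0 J2=0
R@4,0 dof=1 J1 → L=5 J1=1 J2=0
add link → L=6 J1=1 J2=0
PS@0,5 dof=2 J2 → L=6 J1=1 J2=1
add link → L=7 J1=1 J2=1
R@5,4 dof=1 J1 → L=7 J1=2 J2=1
add link → L=8 J1=2 J2=1
P@6,1 dof=1 J1 → L=8 J1=3 J2=1
P@7,3 dof=1 J1 → L=8 J1=4 J2=1
R@1,2 dof=1 J1 → L=8 J1=5 J2=1
C@7,6 dof=2 J2 → L=8 J1=5 J2=2
add link → L=9 J1=5 J2=2
P@7,5 dof=1 J1 → L=9 J1=6 J2=2
P@4,2 dof=1 J1 → L=9 J1=7 J2=2
P@6,8 dof=1 J1 → L=9 J1=8 J2=2
R@6,2 dof=1 J1 → L=9 J1=9 J2=2
P@0,1 dof=1 J1 → L=9 J1=10 J2=2
R@3,2 dof=1 J1 → L=9 J1=11 J2=2
R@4,1 dof=1 J1 → L=9 J1=12 J2=2
M=3(L−1)−2J1−J2=3·8−2·12−2=-2

M = -2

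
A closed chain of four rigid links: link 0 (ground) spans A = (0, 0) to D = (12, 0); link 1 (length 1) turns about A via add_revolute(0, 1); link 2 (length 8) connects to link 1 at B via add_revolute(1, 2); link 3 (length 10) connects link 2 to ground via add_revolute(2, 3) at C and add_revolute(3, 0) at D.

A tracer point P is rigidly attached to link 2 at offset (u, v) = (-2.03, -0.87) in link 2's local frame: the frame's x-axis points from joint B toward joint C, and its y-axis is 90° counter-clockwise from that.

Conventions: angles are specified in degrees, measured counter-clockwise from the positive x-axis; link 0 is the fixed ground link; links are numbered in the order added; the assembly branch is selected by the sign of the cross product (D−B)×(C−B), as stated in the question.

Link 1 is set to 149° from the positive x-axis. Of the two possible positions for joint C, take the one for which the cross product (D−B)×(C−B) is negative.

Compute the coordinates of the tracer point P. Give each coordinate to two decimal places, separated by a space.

A=(0,0), D=(12.00,0)
B = A + 1.00·(cos149°, sin149°) = (-0.8572, 0.5150)
|BD| = 12.8675
circle(B,8.00) ∩ circle(D,10.00): a=5.0349, h=6.2169
  candidates: C₊=(4.4225,6.5255) cross=79.996; C₋=(3.9248,-5.8984) cross=-79.996
  branch - wants cross < 0 → take C=(3.9248,-5.8984) (cross=-79.996)
ex = (C−B)/|BC| = (0.5977,-0.8017); ey = (0.8017,0.5977)
P = B + -2.03·ex + -0.87·ey = (-2.7681,1.6224)

-2.77 1.62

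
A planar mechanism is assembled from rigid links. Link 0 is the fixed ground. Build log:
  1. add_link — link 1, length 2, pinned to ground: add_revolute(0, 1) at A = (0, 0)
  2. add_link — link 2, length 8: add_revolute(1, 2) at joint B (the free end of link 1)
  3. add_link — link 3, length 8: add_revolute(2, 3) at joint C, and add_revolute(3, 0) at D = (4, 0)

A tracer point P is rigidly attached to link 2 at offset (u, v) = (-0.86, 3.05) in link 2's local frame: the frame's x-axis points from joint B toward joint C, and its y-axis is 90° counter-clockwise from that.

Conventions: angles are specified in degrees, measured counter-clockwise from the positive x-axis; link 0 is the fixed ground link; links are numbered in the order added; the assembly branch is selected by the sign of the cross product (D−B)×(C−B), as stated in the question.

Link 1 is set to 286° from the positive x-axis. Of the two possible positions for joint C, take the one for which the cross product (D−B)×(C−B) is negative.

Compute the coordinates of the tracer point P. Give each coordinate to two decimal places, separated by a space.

A=(0,0), D=(4.00,0)
B = A + 2.00·(cos286°, sin286°) = (0.5513, -1.9225)
|BD| = 3.9484
circle(B,8.00) ∩ circle(D,8.00): a=1.9742, h=7.7526
  candidates: C₊=(-1.4992,5.8102) cross=30.610; C₋=(6.0505,-7.7328) cross=-30.610
  branch - wants cross < 0 → take C=(6.0505,-7.7328) (cross=-30.610)
ex = (C−B)/|BC| = (0.6874,-0.7263); ey = (0.7263,0.6874)
P = B + -0.86·ex + 3.05·ey = (2.1753,0.7986)

2.18 0.80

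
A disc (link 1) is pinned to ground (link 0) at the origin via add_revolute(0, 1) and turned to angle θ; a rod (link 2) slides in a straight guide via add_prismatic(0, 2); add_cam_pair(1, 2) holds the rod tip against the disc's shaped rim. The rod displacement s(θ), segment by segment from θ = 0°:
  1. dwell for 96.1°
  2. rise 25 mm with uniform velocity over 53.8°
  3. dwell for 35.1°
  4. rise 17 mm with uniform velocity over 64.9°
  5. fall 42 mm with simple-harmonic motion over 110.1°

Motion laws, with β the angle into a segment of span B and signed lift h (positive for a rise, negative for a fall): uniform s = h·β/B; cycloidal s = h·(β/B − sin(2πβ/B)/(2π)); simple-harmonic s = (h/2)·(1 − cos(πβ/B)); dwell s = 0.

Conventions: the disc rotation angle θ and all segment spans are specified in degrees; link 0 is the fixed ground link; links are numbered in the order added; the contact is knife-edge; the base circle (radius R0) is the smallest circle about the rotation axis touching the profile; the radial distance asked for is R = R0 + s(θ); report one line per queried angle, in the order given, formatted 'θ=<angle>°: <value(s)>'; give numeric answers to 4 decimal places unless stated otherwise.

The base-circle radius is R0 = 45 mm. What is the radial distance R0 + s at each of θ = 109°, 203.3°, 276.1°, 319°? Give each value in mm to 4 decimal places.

segment 1 (0° to 96.1°, dwell): s unchanged at 0.0000
θ = 109° falls in segment 2 (96.1° to 149.9°, uniform, h = 25): β = 109 − 96.1 = 12.9°, B = 53.8°; Δs = 25·12.9/53.8 = 5.9944; s = 0.0000 + 5.9944 = 5.9944
segment 2 (96.1° to 149.9°, uniform, h = 25) is passed completely: s = 0.0000 + (25) = 25.0000
segment 3 (149.9° to 185°, dwell): s unchanged at 25.0000
θ = 203.3° falls in segment 4 (185° to 249.9°, uniform, h = 17): β = 203.3 − 185 = 18.3°, B = 64.9°; Δs = 17·18.3/64.9 = 4.7935; s = 25.0000 + 4.7935 = 29.7935
segment 4 (185° to 249.9°, uniform, h = 17) is passed completely: s = 25.0000 + (17) = 42.0000
θ = 276.1° falls in segment 5 (249.9° to 360°, simple-harmonic, h = -42): β = 276.1 − 249.9 = 26.2°, B = 110.1°; Δs = -42/2·(1 − cos(π·0.2380)) = -5.6001; s = 42.0000 − 5.6001 = 36.3999
θ = 319° falls in segment 5 (249.9° to 360°, simple-harmonic, h = -42): β = 319 − 249.9 = 69.1°, B = 110.1°; Δs = -42/2·(1 − cos(π·0.6276)) = -29.1952; s = 42.0000 − 29.1952 = 12.8048
θ=109°: R = R0 + s = 45 + 5.9944 = 50.9944
θ=203.3°: R = R0 + s = 45 + 29.7935 = 74.7935
θ=276.1°: R = R0 + s = 45 + 36.3999 = 81.3999
θ=319°: R = R0 + s = 45 + 12.8048 = 57.8048

θ=109°: 50.9944
θ=203.3°: 74.7935
θ=276.1°: 81.3999
θ=319°: 57.8048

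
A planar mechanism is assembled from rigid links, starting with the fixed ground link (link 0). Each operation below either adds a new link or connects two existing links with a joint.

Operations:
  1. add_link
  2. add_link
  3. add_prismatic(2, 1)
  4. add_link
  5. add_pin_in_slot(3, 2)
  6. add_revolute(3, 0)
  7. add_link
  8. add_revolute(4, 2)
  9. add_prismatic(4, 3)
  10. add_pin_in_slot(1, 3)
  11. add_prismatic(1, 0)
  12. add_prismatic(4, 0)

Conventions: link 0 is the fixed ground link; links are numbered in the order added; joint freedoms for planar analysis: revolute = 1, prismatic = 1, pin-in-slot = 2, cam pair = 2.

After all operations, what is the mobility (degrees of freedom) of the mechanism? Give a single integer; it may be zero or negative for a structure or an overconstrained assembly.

(L,J1,J2)=(1,0,0); link0 fixed
link1: (2,0,0)
link2: (3,0,0)
P 2-1 [J1]: (3,1,0)
link3: (4,1,0)
PS 3-2 [J2]: (4,1,1)
R 3-0 [J1]: (4,2,1)
link4: (5,2,1)
R 4-2 [J1]: (5,3,1)
P 4-3 [J1]: (5,4,1)
PS 1-3 [J2]: (5,4,2)
P 1-0 [J1]: (5,5,2)
P 4-0 [J1]: (5,6,2)
Grübler: 3·4 − 2·6 − 2 = -2

M = -2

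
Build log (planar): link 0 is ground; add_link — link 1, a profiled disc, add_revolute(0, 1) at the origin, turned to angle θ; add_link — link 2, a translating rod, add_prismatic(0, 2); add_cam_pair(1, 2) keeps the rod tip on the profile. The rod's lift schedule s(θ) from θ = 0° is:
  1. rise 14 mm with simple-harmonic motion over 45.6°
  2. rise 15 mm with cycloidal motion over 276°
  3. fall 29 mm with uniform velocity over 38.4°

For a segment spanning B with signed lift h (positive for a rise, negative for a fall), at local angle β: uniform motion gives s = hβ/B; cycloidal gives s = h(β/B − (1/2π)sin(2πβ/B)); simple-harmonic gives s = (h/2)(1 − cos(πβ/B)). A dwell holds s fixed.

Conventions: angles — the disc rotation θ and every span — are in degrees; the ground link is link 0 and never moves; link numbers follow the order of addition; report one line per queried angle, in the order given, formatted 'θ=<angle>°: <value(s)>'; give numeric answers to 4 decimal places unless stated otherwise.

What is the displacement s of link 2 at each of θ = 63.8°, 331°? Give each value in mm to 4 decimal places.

seg 1 [0°–45.6°] simple-harmonic, h=14: full span → s += 14 → s = 14.0000
seg 2 [45.6°–321.6°] cycloidal, h=15: θ=63.8° here. β=18.2, B=276. 15·(0.0659 − sin(2π·0.0659)/(2π)) = 0.0281 → s = 14.0281
seg 2 [45.6°–321.6°] cycloidal, h=15: full span → s += 15 → s = 29.0000
seg 3 [321.6°–360°] uniform, h=-29: θ=331° here. β=9.4, B=38.4. -29·9.4/38.4 = -7.0990 → s = 21.9010

θ=63.8°: 14.0281
θ=331°: 21.9010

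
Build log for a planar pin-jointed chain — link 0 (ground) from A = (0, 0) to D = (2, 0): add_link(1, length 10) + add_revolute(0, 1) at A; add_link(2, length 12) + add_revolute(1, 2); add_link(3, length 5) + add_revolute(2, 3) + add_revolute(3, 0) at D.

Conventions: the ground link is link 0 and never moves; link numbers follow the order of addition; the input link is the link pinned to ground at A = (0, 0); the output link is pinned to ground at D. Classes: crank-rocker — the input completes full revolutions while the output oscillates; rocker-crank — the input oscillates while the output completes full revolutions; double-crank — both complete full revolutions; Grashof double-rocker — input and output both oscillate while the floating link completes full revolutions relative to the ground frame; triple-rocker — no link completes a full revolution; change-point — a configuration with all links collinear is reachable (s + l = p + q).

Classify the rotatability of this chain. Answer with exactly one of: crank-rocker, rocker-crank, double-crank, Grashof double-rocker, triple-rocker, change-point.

lengths: ground=2, input=10, coupler=12, output=5
sorted: s=2 (shortest), l=12 (longest), p+q=15
s + l = 14 vs p + q = 15
s + l < p + q (Grashof) with shortest = ground link → double-crank

double-crank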